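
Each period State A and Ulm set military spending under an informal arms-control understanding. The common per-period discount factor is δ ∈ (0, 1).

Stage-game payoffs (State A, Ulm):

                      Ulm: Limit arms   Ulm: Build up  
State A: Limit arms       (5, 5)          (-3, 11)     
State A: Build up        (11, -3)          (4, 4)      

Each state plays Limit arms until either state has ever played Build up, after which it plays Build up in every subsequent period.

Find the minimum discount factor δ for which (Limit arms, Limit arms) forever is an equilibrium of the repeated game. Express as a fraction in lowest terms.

6/7

Under grim trigger the critical discount factor is (T−C)/(T−P) with T = 11, C = 5, P = 4.
δ* = (11−5)/(11−4) = 6/7.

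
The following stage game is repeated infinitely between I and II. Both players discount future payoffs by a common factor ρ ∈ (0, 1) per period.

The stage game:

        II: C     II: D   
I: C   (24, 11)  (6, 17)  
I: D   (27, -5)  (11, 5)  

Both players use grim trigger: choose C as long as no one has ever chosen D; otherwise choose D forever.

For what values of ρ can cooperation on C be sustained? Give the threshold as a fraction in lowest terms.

1/2

I's threshold: (27−24)/(27−11) = 3/16.
II's threshold: (17−11)/(17−5) = 1/2.
3/16 < 1/2, so II binds and ρ* = 1/2.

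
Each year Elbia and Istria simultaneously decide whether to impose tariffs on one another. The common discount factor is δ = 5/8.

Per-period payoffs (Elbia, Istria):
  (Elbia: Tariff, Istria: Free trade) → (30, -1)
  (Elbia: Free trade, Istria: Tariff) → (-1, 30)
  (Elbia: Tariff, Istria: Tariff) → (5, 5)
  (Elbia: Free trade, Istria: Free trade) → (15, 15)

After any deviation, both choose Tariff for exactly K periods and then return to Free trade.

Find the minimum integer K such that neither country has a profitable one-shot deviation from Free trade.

5

Need Σ_{k=1}^{K} δ^k ≥ (30−15)/(15−5) = 1.5000 at δ = 5/8.
At K = 4 the sum is 1.4124 < 1.5000; at K = 5 it is 1.5077 ≥ 1.5000.
So the minimum punishment length is K = 5.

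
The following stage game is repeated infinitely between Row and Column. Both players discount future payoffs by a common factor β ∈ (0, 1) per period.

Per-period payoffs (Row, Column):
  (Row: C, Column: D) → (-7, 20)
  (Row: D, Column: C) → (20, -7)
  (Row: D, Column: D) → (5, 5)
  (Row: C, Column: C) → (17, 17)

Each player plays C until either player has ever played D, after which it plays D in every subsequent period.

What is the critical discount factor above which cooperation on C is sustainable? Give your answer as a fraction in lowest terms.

Under grim trigger the critical discount factor is (T−C)/(T−P) with T = 20, C = 17, P = 5.
β* = (20−17)/(20−5) = 3/15 = 1/5.

1/5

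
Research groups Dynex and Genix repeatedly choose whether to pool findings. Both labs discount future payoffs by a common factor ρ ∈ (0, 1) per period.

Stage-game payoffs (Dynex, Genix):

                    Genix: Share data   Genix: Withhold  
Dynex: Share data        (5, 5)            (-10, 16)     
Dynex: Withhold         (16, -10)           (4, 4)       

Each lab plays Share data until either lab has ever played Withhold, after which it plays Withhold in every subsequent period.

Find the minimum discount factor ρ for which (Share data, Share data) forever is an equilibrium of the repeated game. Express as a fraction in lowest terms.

5/(1−ρ) ≥ 16 + 4ρ/(1−ρ)
5 ≥ 16 − 12ρ
ρ ≥ 11/12.

11/12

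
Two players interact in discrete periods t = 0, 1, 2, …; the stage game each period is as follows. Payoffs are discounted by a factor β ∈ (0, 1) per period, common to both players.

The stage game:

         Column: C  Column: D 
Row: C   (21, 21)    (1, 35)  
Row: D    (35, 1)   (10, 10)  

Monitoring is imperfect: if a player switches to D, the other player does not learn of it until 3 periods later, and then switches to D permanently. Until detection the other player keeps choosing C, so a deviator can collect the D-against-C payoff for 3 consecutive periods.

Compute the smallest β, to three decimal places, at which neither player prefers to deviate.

A deviator earns 35 for 3 periods, then 10 forever; cooperating earns 21 forever. Multiplying the IC by (1−β):
21 ≥ 35(1−β^3) + 10β^3, so 25·β^3 ≥ 14 and β^3 ≥ 14/25.
β ≥ (14/25)^(1/3) ≈ 0.824.

0.824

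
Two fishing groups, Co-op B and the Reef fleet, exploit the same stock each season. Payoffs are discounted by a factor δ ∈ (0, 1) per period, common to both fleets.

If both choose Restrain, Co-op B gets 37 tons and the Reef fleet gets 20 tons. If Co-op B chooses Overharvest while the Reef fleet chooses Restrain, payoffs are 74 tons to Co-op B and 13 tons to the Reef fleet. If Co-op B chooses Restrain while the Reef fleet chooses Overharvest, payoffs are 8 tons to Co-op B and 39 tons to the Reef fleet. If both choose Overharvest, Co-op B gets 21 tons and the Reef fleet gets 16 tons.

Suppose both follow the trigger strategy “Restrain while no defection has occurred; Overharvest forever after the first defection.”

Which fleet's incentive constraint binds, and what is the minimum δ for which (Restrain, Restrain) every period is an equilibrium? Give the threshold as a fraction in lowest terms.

Co-op B's threshold: (74−37)/(74−21) = 37/53.
the Reef fleet's threshold: (39−20)/(39−16) = 19/23.
37/53 < 19/23, so the Reef fleet binds and δ* = 19/23.

the Reef fleet; δ ≥ 19/23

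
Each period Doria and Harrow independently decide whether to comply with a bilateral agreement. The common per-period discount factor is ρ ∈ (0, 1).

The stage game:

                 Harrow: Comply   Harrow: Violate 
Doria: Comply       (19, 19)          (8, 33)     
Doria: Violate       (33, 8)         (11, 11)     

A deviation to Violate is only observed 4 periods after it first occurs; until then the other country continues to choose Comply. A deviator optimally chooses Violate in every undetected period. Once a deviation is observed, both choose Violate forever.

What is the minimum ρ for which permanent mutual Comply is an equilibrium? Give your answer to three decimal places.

0.893

A deviator earns 33 for 4 periods, then 11 forever; cooperating earns 19 forever. Multiplying the IC by (1−ρ):
19 ≥ 33(1−ρ^4) + 11ρ^4, so 22·ρ^4 ≥ 14 and ρ^4 ≥ 7/11.
ρ ≥ (7/11)^(1/4) ≈ 0.893.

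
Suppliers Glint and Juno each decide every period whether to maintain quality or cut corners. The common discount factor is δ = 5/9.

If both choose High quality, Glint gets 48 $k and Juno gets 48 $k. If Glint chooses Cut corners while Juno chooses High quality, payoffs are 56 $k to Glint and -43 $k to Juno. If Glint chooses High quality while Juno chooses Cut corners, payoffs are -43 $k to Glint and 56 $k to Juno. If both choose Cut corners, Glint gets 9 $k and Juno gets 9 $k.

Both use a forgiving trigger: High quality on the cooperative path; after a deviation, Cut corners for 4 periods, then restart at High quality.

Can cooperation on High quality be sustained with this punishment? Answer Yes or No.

IC: δ+…+δ^4 ≥ (56−48)/(48−9) = 8/39.
At δ = 5/9: partial sum = 1.1309 ≥ 0.2051. Cooperation sustainable.

Yes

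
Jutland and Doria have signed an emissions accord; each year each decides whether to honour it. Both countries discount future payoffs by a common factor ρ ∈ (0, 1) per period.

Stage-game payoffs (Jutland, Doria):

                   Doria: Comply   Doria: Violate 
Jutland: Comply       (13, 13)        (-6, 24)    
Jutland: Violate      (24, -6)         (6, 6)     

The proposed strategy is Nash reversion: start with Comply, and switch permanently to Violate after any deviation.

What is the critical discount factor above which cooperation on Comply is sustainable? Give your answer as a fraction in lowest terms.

One-period gain from deviating is 24 − 13 = 11. The loss is 13 − 6 = 7 in every subsequent period, with present value 7·ρ/(1−ρ).
Deviation is unprofitable when 7·ρ/(1−ρ) ≥ 11, i.e. ρ/(1−ρ) ≥ 11/7.
Equivalently ρ ≥ 11/(11+7) = 11/18.

11/18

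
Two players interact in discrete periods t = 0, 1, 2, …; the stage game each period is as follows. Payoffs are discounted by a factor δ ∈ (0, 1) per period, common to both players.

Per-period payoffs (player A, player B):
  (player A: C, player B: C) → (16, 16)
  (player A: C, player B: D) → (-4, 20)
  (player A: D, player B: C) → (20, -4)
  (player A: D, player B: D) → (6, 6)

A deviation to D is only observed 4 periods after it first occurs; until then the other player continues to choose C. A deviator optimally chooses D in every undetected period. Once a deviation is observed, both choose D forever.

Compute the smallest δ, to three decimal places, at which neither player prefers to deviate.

The best deviation is to choose D for all 4 undetected periods, earning 20 each, then 6 forever once detected.
Deviation value: 20(1−δ^4)/(1−δ) + 6δ^4/(1−δ); cooperation value: 16/(1−δ).
IC: 16 ≥ 20(1−δ^4) + 6δ^4 = 20 − 14δ^4.
So δ^4 ≥ 4/14 = 2/7, giving δ ≥ (2/7)^(1/4) ≈ 0.731.

0.731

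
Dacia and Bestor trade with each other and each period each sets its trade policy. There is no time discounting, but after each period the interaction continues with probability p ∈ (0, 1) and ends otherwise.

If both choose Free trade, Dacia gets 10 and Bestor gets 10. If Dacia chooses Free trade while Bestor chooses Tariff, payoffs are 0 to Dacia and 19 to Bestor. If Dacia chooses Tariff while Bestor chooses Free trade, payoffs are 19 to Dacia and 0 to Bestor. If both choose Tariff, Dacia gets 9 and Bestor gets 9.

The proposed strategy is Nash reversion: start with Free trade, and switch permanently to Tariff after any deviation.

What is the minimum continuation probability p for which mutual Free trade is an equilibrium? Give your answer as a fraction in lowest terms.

9/10

With no time discounting, the continuation probability p plays the role of the discount factor.
Grim-trigger IC: 10/(1−p) ≥ 19 + 9p/(1−p) ⇒ p ≥ (19−10)/(19−9) = 9/10.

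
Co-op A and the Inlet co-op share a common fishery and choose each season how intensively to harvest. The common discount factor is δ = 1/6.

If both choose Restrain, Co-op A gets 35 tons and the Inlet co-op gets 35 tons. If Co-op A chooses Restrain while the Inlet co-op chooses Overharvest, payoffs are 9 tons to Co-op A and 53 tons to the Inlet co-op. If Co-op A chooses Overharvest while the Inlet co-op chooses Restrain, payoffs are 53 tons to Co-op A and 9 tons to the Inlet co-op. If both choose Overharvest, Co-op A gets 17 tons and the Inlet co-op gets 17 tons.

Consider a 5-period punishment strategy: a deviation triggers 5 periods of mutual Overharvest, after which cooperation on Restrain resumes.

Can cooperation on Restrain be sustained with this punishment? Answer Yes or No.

No

A one-shot deviation gives 53 now, then 17 for 5 periods, then back to 35.
Gain from deviating: (53−35) today; loss: (35−17) in each of the next 5 periods.
No-deviation condition: (35−17)(δ+…+δ^5) ≥ 53−35, i.e. δ+…+δ^5 ≥ 1.
At δ = 1/6: δ+…+δ^5 = 0.2000 < 1.0000.
So cooperation is not sustainable.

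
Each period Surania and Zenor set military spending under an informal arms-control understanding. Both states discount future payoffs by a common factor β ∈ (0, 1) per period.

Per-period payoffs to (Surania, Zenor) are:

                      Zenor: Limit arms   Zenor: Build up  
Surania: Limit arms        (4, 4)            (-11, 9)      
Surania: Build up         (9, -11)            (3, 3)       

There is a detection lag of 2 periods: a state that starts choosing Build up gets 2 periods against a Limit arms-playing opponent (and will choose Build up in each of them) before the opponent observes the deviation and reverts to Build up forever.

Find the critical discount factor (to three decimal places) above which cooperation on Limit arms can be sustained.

0.913

A deviator earns 9 for 2 periods, then 3 forever; cooperating earns 4 forever. Multiplying the IC by (1−β):
4 ≥ 9(1−β^2) + 3β^2, so 6·β^2 ≥ 5 and β^2 ≥ 5/6.
β ≥ (5/6)^(1/2) ≈ 0.913.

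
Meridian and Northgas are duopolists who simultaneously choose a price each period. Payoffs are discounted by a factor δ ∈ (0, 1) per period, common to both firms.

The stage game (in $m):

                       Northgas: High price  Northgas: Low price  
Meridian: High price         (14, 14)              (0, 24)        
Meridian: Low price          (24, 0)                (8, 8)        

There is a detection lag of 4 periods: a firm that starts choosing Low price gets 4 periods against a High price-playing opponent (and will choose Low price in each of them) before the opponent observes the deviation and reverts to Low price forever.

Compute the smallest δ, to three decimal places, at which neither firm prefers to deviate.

Deviating for the 4 undetected periods gains 24−14 = 10 per period over cooperation, then loses 14−8 = 6 per period forever once punishment starts.
Gain: 10(1 + δ + … + δ^3); loss: 6·δ^4/(1−δ).
No profitable deviation ⇔ 10(1−δ^4) ≤ 6·δ^4, i.e. δ^4 ≥ 10/(10+6) = 5/8.
Hence δ ≥ (5/8)^(1/4) ≈ 0.889.

0.889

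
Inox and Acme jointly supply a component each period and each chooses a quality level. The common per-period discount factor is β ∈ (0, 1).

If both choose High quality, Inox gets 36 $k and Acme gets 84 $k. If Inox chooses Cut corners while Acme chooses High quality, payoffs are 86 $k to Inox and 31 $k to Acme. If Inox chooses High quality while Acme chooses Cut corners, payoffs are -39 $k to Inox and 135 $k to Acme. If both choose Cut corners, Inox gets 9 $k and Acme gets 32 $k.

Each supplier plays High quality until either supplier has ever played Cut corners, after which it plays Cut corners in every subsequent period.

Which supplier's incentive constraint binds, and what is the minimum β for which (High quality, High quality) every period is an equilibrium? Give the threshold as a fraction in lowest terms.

Inox; β ≥ 50/77

For Inox: deviation gain 86−36 = 50, per-period punishment loss 36−9 = 27. IC gives β ≥ 50/77.
For Acme: gain 51, loss 52 per period, so β ≥ 51/103.
The tighter constraint is Inox's, so cooperation needs β ≥ 50/77.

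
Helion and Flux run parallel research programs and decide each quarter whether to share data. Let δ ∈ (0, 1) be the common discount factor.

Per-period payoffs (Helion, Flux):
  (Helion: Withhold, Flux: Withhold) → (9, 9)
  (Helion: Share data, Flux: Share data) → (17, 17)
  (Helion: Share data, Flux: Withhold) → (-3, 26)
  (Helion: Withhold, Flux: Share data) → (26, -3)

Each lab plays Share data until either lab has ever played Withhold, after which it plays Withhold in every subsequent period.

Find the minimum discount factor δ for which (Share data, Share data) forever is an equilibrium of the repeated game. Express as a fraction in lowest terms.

Under grim trigger the critical discount factor is (T−C)/(T−P) with T = 26, C = 17, P = 9.
δ* = (26−17)/(26−9) = 9/17.

9/17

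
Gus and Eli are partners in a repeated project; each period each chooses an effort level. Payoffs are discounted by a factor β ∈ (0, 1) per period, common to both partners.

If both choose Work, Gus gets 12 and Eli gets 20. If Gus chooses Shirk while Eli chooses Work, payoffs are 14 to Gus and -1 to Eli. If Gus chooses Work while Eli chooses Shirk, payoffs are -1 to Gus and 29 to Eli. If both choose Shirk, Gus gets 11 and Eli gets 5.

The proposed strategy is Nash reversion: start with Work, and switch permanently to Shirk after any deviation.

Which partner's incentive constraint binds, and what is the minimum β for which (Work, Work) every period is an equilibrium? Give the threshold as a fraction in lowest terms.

Gus's threshold: (14−12)/(14−11) = 2/3.
Eli's threshold: (29−20)/(29−5) = 3/8.
2/3 > 3/8, so Gus binds and β* = 2/3.

Gus; β ≥ 2/3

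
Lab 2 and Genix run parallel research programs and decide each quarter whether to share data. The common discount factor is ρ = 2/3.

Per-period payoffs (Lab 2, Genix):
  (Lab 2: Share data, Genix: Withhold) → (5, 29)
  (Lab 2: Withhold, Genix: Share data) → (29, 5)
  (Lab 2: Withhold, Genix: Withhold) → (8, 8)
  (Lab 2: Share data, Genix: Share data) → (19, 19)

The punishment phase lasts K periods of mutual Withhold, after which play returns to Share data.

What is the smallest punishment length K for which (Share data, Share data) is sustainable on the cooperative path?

IC: ρ(1−ρ^K)/(1−ρ) ≥ (29−19)/(19−8) = 10/11.
With ρ = 2/3: need 1 − ρ^K ≥ 10/11·(1−2/3)/(2/3), i.e. ρ^K ≤ 0.5455.
Since (2/3)^1 = 0.6667 and (2/3)^2 = 0.4444, the smallest such K is 2.

2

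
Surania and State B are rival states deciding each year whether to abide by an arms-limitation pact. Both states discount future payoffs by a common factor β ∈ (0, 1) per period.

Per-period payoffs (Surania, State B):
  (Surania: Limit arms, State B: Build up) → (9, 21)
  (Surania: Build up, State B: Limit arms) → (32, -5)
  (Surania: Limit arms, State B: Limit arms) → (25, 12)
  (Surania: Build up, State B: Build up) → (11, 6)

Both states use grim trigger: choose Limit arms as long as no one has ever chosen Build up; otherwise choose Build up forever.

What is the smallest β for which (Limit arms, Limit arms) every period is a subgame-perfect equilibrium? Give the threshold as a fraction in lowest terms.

Surania's threshold: (32−25)/(32−11) = 1/3.
State B's threshold: (21−12)/(21−6) = 3/5.
1/3 < 3/5, so State B binds and β* = 3/5.

3/5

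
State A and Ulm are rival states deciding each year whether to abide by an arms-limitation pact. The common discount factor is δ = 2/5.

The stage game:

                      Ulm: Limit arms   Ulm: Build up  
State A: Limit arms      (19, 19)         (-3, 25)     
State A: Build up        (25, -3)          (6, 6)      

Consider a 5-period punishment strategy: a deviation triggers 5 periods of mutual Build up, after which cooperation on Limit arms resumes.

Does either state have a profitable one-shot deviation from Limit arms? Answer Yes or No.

No

A one-shot deviation gives 25 now, then 6 for 5 periods, then back to 19.
Gain from deviating: (25−19) today; loss: (19−6) in each of the next 5 periods.
No-deviation condition: (19−6)(δ+…+δ^5) ≥ 25−19, i.e. δ+…+δ^5 ≥ 6/13.
At δ = 2/5: δ+…+δ^5 = 0.6598 ≥ 0.4615.
So cooperation is sustainable.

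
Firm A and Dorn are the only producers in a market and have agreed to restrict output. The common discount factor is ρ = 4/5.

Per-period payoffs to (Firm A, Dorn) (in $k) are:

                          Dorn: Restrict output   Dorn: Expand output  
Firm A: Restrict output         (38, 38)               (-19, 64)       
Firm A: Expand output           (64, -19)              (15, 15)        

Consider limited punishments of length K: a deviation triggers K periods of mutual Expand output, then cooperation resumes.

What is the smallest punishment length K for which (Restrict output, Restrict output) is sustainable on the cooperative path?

2

IC: ρ(1−ρ^K)/(1−ρ) ≥ (64−38)/(38−15) = 26/23.
With ρ = 4/5: need 1 − ρ^K ≥ 26/23·(1−4/5)/(4/5), i.e. ρ^K ≤ 0.7174.
Since (4/5)^1 = 0.8000 and (4/5)^2 = 0.6400, the smallest such K is 2.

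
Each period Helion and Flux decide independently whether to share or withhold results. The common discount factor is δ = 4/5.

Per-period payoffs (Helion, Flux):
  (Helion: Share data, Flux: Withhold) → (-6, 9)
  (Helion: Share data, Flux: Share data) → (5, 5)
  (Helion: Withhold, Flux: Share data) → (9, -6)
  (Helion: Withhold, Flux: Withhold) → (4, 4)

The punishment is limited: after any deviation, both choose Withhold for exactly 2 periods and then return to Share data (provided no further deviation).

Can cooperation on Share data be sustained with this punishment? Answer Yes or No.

No

A one-shot deviation gives 9 now, then 4 for 2 periods, then back to 5.
Gain from deviating: (9−5) today; loss: (5−4) in each of the next 2 periods.
No-deviation condition: (5−4)(δ+…+δ^2) ≥ 9−5, i.e. δ+…+δ^2 ≥ 4.
At δ = 4/5: δ+…+δ^2 = 1.4400 < 4.0000.
So cooperation is not sustainable.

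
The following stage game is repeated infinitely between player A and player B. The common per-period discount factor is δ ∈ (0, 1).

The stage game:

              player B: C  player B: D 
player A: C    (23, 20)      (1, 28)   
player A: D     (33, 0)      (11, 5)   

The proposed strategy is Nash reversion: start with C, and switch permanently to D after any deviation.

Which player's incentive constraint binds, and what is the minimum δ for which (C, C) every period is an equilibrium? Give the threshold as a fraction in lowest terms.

player A: cooperation gives 23 each period; deviation gives 33 once then 11 forever.
  23/(1−δ) ≥ 33 + 11δ/(1−δ) ⇒ δ ≥ 10/22 = 5/11.
player B: cooperation gives 20 each period; deviation gives 28 once then 5 forever.
  δ ≥ 8/23.
Both must hold, so the binding constraint is player A's: δ ≥ 5/11.

player A; δ ≥ 5/11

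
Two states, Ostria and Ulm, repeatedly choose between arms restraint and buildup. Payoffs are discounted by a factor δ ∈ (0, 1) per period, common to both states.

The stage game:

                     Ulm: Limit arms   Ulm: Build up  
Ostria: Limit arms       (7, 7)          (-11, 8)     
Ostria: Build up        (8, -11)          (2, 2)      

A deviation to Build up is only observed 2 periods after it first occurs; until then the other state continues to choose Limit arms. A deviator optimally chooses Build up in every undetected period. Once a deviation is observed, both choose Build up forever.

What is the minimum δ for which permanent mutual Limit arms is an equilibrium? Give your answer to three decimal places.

0.408

A deviator earns 8 for 2 periods, then 2 forever; cooperating earns 7 forever. Multiplying the IC by (1−δ):
7 ≥ 8(1−δ^2) + 2δ^2, so 6·δ^2 ≥ 1 and δ^2 ≥ 1/6.
δ ≥ (1/6)^(1/2) ≈ 0.408.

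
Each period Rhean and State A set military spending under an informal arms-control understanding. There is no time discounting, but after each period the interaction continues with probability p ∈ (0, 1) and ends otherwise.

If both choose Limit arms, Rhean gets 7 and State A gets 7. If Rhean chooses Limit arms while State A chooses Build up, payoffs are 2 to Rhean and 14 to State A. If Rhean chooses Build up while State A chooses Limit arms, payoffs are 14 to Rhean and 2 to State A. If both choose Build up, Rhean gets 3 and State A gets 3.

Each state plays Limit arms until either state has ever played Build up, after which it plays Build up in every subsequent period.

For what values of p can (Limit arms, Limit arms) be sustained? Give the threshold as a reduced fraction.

Expected cooperation value is 7 + p·7 + p²·7 + … = 7/(1−p); deviation gives 14 + p·3/(1−p).
7 ≥ 14(1−p) + 3p ⇒ 11p ≥ 7 ⇒ p ≥ 7/11.

7/11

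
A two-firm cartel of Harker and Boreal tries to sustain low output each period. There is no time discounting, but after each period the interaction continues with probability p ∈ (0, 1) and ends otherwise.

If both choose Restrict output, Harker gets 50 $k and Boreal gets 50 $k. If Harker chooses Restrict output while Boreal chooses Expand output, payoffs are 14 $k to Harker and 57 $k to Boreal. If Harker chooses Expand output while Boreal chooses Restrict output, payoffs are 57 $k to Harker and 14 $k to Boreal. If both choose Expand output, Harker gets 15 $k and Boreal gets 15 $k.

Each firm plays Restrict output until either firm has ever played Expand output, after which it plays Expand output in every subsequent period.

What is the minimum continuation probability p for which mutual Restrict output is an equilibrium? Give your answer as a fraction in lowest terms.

1/6

Expected cooperation value is 50 + p·50 + p²·50 + … = 50/(1−p); deviation gives 57 + p·15/(1−p).
50 ≥ 57(1−p) + 15p ⇒ 42p ≥ 7 ⇒ p ≥ 7/42 = 1/6.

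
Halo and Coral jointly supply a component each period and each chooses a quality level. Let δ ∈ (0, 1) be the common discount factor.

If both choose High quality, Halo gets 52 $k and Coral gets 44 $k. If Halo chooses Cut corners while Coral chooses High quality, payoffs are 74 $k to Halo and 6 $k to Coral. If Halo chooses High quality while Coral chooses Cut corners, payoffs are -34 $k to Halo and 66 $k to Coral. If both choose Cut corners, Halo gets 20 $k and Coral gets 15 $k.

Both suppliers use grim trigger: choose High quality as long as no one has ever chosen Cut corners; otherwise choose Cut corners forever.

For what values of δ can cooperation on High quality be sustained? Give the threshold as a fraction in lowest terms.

Halo: cooperation gives 52 each period; deviation gives 74 once then 20 forever.
  52/(1−δ) ≥ 74 + 20δ/(1−δ) ⇒ δ ≥ 22/54 = 11/27.
Coral: cooperation gives 44 each period; deviation gives 66 once then 15 forever.
  δ ≥ 22/51.
Both must hold, so the binding constraint is Coral's: δ ≥ 22/51.

22/51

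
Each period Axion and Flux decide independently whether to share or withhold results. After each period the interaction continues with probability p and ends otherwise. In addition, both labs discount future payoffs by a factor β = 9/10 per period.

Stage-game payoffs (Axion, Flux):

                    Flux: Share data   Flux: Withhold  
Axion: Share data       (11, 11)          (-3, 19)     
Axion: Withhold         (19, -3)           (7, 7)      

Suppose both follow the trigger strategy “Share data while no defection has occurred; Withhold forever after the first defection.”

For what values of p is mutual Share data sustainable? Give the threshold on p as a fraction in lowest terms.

With continuation probability p and discount β, the effective per-period discount factor is βp.
Grim-trigger IC: βp ≥ (19−11)/(19−7) = 2/3.
So p ≥ (2/3)/(9/10) = 20/27.

20/27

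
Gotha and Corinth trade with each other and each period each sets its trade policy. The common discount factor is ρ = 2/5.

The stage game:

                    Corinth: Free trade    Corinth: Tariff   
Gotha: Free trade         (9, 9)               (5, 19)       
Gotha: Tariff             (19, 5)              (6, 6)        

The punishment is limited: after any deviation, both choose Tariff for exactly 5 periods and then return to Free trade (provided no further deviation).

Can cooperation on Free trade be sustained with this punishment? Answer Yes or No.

No

Comparing payoff streams over the 6 periods until play realigns: cooperate → 9(1+ρ+…+ρ^5); deviate → 19 + 6(ρ+…+ρ^5).
Cooperation is sustained iff (9−6)(ρ+…+ρ^5) ≥ 19−9.
ρ+…+ρ^5 = 2/5·(1−(2/5)^5)/(1−2/5) = 0.6598, and (19−9)/(9−6) = 3.3333.
0.6598 < 3.3333, so cooperation is not sustainable.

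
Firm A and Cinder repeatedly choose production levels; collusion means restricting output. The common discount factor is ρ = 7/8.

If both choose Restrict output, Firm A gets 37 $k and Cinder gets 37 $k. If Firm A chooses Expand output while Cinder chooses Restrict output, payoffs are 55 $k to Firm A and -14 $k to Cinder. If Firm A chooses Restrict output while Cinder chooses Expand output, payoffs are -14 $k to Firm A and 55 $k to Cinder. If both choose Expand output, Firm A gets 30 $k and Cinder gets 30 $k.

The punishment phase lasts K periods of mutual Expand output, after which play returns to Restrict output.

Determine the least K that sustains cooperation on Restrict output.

IC: ρ(1−ρ^K)/(1−ρ) ≥ (55−37)/(37−30) = 18/7.
With ρ = 7/8: need 1 − ρ^K ≥ 18/7·(1−7/8)/(7/8), i.e. ρ^K ≤ 0.6327.
Since (7/8)^3 = 0.6699 and (7/8)^4 = 0.5862, the smallest such K is 4.

4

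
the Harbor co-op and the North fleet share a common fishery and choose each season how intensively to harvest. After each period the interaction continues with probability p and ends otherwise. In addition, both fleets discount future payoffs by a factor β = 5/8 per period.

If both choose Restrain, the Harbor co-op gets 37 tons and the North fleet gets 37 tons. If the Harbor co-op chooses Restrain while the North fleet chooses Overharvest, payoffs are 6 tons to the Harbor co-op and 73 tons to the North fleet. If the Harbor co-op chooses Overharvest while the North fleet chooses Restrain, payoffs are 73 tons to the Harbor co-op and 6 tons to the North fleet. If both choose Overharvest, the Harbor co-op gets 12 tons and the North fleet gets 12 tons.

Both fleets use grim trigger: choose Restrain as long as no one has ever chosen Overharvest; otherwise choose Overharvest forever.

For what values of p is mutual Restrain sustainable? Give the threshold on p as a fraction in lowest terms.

Expected continuation weight on next period's payoff is β·p = 5/8·p, which plays the role of the discount factor.
Cooperation requires 5/8·p ≥ (73−37)/(73−12) = 36/61, hence p ≥ 288/305.

288/305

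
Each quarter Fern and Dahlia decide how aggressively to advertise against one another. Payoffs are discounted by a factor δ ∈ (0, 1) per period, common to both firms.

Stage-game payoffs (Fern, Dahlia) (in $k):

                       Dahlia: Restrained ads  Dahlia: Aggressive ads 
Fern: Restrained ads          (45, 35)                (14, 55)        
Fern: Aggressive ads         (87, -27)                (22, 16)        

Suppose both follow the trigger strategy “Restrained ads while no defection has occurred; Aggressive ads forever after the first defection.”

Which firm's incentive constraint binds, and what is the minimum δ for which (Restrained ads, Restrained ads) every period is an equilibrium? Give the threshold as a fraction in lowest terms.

For Fern: deviation gain 87−45 = 42, per-period punishment loss 45−22 = 23. IC gives δ ≥ 42/65.
For Dahlia: gain 20, loss 19 per period, so δ ≥ 20/39.
The tighter constraint is Fern's, so cooperation needs δ ≥ 42/65.

Fern; δ ≥ 42/65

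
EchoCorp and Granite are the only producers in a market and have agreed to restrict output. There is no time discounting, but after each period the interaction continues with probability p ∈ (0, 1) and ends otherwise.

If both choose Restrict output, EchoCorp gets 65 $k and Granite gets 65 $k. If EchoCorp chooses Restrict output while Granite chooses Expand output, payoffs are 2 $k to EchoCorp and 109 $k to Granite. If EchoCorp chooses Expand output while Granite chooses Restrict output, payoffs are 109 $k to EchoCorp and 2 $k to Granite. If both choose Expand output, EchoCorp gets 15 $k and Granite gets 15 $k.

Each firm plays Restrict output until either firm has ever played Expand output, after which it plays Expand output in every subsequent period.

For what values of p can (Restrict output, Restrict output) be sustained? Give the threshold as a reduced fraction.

Expected cooperation value is 65 + p·65 + p²·65 + … = 65/(1−p); deviation gives 109 + p·15/(1−p).
65 ≥ 109(1−p) + 15p ⇒ 94p ≥ 44 ⇒ p ≥ 44/94 = 22/47.

22/47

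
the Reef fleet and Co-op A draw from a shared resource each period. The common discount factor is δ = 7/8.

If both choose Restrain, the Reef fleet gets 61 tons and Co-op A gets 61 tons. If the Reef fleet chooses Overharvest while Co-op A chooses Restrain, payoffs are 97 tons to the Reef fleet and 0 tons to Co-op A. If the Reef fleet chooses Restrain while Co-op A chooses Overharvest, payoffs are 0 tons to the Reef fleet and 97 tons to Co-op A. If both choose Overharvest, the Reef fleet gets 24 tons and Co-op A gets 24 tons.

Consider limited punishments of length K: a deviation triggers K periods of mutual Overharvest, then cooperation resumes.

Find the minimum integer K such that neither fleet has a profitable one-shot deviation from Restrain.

2

IC: δ(1−δ^K)/(1−δ) ≥ (97−61)/(61−24) = 36/37.
With δ = 7/8: need 1 − δ^K ≥ 36/37·(1−7/8)/(7/8), i.e. δ^K ≤ 0.8610.
Since (7/8)^1 = 0.8750 and (7/8)^2 = 0.7656, the smallest such K is 2.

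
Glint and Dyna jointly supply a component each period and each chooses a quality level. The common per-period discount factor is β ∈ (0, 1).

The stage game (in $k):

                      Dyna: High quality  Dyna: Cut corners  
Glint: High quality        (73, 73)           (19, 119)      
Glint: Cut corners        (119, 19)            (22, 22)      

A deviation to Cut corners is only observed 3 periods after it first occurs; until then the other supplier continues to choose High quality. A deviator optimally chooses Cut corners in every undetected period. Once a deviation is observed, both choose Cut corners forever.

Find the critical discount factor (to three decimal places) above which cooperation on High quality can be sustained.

The best deviation is to choose Cut corners for all 3 undetected periods, earning 119 each, then 22 forever once detected.
Deviation value: 119(1−β^3)/(1−β) + 22β^3/(1−β); cooperation value: 73/(1−β).
IC: 73 ≥ 119(1−β^3) + 22β^3 = 119 − 97β^3.
So β^3 ≥ 46/97, giving β ≥ (46/97)^(1/3) ≈ 0.780.

0.780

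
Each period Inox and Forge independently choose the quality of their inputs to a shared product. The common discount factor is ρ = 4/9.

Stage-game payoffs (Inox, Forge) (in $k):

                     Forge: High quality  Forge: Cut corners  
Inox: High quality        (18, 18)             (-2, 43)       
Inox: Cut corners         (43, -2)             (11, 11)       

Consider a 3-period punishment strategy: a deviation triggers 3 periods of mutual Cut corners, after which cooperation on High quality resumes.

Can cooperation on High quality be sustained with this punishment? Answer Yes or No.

IC: ρ+…+ρ^3 ≥ (43−18)/(18−11) = 25/7.
At ρ = 4/9: partial sum = 0.7298 < 3.5714. Cooperation not sustainable.

No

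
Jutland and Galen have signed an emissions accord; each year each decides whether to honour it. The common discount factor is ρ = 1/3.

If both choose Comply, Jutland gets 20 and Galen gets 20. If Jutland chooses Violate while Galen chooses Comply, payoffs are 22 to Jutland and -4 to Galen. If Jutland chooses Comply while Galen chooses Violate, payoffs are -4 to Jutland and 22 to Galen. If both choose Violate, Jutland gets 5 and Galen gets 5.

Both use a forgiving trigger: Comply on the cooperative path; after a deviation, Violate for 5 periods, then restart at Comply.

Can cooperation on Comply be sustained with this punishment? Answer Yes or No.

Yes

IC: ρ+…+ρ^5 ≥ (22−20)/(20−5) = 2/15.
At ρ = 1/3: partial sum = 0.4979 ≥ 0.1333. Cooperation sustainable.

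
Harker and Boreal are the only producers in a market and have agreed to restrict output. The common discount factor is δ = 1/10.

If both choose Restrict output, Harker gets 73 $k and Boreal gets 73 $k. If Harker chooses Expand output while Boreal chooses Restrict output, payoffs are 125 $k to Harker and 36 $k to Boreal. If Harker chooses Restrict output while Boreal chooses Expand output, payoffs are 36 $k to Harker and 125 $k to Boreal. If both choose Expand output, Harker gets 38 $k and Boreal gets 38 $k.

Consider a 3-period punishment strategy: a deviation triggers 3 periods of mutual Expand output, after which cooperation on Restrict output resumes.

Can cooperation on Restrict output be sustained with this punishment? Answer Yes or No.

IC: δ+…+δ^3 ≥ (125−73)/(73−38) = 52/35.
At δ = 1/10: partial sum = 0.1110 < 1.4857. Cooperation not sustainable.

No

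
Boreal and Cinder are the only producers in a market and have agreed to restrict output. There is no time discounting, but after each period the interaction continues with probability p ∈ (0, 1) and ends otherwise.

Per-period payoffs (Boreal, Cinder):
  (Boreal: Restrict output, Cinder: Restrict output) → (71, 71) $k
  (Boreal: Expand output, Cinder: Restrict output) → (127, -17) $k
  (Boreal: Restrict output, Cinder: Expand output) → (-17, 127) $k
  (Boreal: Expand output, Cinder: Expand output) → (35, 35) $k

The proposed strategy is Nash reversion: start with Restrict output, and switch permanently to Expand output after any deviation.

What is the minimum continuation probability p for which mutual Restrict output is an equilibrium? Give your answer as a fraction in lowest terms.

With no time discounting, the continuation probability p plays the role of the discount factor.
Grim-trigger IC: 71/(1−p) ≥ 127 + 35p/(1−p) ⇒ p ≥ (127−71)/(127−35) = 14/23.

14/23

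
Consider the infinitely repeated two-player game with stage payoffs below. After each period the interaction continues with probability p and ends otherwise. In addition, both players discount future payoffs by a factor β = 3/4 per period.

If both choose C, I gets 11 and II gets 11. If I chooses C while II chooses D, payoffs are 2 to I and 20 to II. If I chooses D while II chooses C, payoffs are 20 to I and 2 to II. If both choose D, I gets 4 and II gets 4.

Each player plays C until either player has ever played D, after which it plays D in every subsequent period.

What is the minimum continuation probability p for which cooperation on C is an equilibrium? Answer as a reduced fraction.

3/4

With continuation probability p and discount β, the effective per-period discount factor is βp.
Grim-trigger IC: βp ≥ (20−11)/(20−4) = 9/16.
So p ≥ (9/16)/(3/4) = 3/4.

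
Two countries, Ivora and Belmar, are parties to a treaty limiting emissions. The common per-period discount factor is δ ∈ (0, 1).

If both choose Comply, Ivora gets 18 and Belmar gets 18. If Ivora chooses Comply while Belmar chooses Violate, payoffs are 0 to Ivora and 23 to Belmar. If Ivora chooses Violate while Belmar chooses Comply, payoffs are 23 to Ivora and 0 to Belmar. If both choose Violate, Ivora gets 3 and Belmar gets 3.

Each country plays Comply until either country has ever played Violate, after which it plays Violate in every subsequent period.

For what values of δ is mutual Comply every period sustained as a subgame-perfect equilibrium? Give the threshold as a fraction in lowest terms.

1/4

One-period gain from deviating is 23 − 18 = 5. The loss is 18 − 3 = 15 in every subsequent period, with present value 15·δ/(1−δ).
Deviation is unprofitable when 15·δ/(1−δ) ≥ 5, i.e. δ/(1−δ) ≥ 1/3.
Equivalently δ ≥ 5/(5+15) = 1/4.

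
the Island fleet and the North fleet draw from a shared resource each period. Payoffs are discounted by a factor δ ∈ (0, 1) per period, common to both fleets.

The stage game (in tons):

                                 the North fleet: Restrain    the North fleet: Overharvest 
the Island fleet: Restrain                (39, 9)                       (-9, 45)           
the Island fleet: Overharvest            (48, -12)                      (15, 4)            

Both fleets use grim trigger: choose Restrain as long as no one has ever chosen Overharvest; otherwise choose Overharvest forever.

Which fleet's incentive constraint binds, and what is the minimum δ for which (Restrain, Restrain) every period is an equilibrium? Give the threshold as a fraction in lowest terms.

the Island fleet's threshold: (48−39)/(48−15) = 3/11.
the North fleet's threshold: (45−9)/(45−4) = 36/41.
3/11 < 36/41, so the North fleet binds and δ* = 36/41.

the North fleet; δ ≥ 36/41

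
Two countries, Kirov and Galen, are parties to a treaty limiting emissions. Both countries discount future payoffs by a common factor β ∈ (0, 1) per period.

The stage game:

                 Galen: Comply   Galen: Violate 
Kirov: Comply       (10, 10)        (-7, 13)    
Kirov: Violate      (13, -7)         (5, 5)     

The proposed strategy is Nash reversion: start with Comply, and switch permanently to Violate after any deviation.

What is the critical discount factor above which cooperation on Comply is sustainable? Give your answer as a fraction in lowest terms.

One-period gain from deviating is 13 − 10 = 3. The loss is 10 − 5 = 5 in every subsequent period, with present value 5·β/(1−β).
Deviation is unprofitable when 5·β/(1−β) ≥ 3, i.e. β/(1−β) ≥ 3/5.
Equivalently β ≥ 3/(3+5) = 3/8.

3/8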